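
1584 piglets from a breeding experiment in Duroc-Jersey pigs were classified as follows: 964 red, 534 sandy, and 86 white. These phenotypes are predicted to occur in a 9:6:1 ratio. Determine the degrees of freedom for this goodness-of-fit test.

A goodness-of-fit test with 3 phenotype classes has df = 3 − 1 = 2.

2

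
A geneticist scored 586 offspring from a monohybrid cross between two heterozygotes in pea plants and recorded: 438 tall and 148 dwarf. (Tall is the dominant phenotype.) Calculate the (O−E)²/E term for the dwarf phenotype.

0.015

For a monohybrid cross between heterozygotes with complete dominance, the expected phenotypic ratio is 3:1.
Expected counts for N = 586 under a 3:1 ratio (total parts = 4):
  tall: 586 × 3/4 = 439.5
  dwarf: 586 × 1/4 = 146.5
Contribution of dwarf: (148 − 146.5)² / 146.5 = 0.0154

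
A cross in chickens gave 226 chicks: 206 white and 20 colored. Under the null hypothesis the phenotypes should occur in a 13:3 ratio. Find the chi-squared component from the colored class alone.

11.815

Under the 13:3 hypothesis (Σ ratio = 16, N = 226):
  white: 226 × 13/16 = 183.625
  colored: 226 × 3/16 = 42.375
Contribution of colored: (20 − 42.375)² / 42.375 = 11.8145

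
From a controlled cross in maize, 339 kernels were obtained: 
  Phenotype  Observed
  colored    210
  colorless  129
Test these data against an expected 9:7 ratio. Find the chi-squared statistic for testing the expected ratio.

4.471

Total ratio parts = 16. Expected numbers out of 339:
  colored: 339 × 9/16 = 190.6875
  colorless: 339 × 7/16 = 148.3125
χ² = Σ (O − E)² / E
  colored: (210 − 190.6875)² / 190.6875 = 1.9559
  colorless: (129 − 148.3125)² / 148.3125 = 2.5148
χ² = 1.9559 + 2.5148 = 4.4707 ≈ 4.471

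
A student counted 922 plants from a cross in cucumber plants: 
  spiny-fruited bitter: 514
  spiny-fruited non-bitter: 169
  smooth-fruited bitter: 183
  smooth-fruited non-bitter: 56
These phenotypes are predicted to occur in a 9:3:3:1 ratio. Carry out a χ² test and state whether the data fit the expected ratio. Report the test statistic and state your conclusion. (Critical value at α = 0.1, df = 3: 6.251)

Under the 9:3:3:1 hypothesis (Σ ratio = 16, N = 922):
  spiny-fruited bitter: 922 × 9/16 = 518.625
  spiny-fruited non-bitter: 922 × 3/16 = 172.875
  smooth-fruited bitter: 922 × 3/16 = 172.875
  smooth-fruited non-bitter: 922 × 1/16 = 57.625
χ² = Σ (O − E)² / E
  spiny-fruited bitter: (514 − 518.625)² / 518.625 = 0.0412
  spiny-fruited non-bitter: (169 − 172.875)² / 172.875 = 0.0869
  smooth-fruited bitter: (183 − 172.875)² / 172.875 = 0.5930
  smooth-fruited non-bitter: (56 − 57.625)² / 57.625 = 0.0458
χ² = 0.0412 + 0.0869 + 0.5930 + 0.0458 = 0.7669 ≈ 0.767
Degrees of freedom = 4 − 1 = 3; critical value at α = 0.1 is 6.251.
Since 0.767 < 6.251, we fail to reject the null hypothesis — the data are consistent with the 9:3:3:1 ratio.

0.767; consistent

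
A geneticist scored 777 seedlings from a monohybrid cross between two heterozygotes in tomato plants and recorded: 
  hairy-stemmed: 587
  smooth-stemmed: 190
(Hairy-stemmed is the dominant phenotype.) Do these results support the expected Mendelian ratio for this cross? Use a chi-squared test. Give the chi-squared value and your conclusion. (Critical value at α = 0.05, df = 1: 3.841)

0.124; consistent

For a monohybrid cross between heterozygotes with complete dominance, the expected phenotypic ratio is 3:1.
Under the 3:1 hypothesis (Σ ratio = 4, N = 777):
  hairy-stemmed: 777 × 3/4 = 582.75
  smooth-stemmed: 777 × 1/4 = 194.25
χ² = Σ (O − E)² / E
  hairy-stemmed: (587 − 582.75)² / 582.75 = 0.0310
  smooth-stemmed: (190 − 194.25)² / 194.25 = 0.0930
χ² = 0.0310 + 0.0930 = 0.124
Degrees of freedom = 2 − 1 = 1; critical value at α = 0.05 is 3.841.
Since 0.124 < 3.841, we fail to reject the null hypothesis — the data are consistent with the 3:1 ratio.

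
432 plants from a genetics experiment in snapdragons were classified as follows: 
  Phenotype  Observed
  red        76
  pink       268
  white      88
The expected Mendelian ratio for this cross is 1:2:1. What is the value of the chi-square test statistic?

25.704

Total ratio parts = 4. Expected numbers out of 432:
  red: 432 × 1/4 = 108
  pink: 432 × 2/4 = 216
  white: 432 × 1/4 = 108
χ² = Σ (O − E)² / E
  red: (76 − 108)² / 108 = 9.4815
  pink: (268 − 216)² / 216 = 12.5185
  white: (88 − 108)² / 108 = 3.7037
χ² = 9.4815 + 12.5185 + 3.7037 = 25.7037 ≈ 25.704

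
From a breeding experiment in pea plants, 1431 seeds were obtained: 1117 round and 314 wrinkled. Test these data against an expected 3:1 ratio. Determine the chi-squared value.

7.134

Expected counts for N = 1431 under a 3:1 ratio (total parts = 4):
  round: 1431 × 3/4 = 1073.25
  wrinkled: 1431 × 1/4 = 357.75
χ² = Σ (O − E)² / E
  round: (1117 − 1073.25)² / 1073.25 = 1.7834
  wrinkled: (314 − 357.75)² / 357.75 = 5.3503
χ² = 1.7834 + 5.3503 = 7.1337 ≈ 7.134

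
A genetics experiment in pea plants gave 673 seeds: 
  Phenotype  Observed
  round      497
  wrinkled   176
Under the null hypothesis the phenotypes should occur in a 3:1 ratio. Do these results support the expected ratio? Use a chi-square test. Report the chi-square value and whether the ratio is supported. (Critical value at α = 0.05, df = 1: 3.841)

0.476; consistent

Under the 3:1 hypothesis (Σ ratio = 4, N = 673):
  round: 673 × 3/4 = 504.75
  wrinkled: 673 × 1/4 = 168.25
χ² = Σ (O − E)² / E
  round: (497 − 504.75)² / 504.75 = 0.1190
  wrinkled: (176 − 168.25)² / 168.25 = 0.3570
χ² = 0.1190 + 0.3570 = 0.476
Degrees of freedom = 2 − 1 = 1; critical value at α = 0.05 is 3.841.
Since 0.476 < 3.841, we fail to reject the null hypothesis — the data are consistent with the 3:1 ratio.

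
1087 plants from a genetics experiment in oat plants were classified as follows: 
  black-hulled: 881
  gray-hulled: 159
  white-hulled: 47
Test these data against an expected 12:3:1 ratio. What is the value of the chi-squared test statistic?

The 12:3:1 ratio has 16 parts, so with N = 1087 the expected counts are:
  black-hulled: 1087 × 12/16 = 815.25
  gray-hulled: 1087 × 3/16 = 203.8125
  white-hulled: 1087 × 1/16 = 67.9375
χ² = Σ (O − E)² / E
  black-hulled: (881 − 815.25)² / 815.25 = 5.3027
  gray-hulled: (159 − 203.8125)² / 203.8125 = 9.8530
  white-hulled: (47 − 67.9375)² / 67.9375 = 6.4527
χ² = 5.3027 + 9.8530 + 6.4527 = 21.6084 ≈ 21.608

21.608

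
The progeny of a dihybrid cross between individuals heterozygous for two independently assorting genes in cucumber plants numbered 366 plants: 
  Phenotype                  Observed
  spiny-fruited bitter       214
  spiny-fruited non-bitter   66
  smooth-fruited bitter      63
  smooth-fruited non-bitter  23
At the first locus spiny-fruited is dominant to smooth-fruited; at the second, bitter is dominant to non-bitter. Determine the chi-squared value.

A dihybrid F₂ with independent assortment and complete dominance at both loci gives a 9:3:3:1 phenotypic ratio.
The 9:3:3:1 ratio has 16 parts, so with N = 366 the expected counts are:
  spiny-fruited bitter: 366 × 9/16 = 205.875
  spiny-fruited non-bitter: 366 × 3/16 = 68.625
  smooth-fruited bitter: 366 × 3/16 = 68.625
  smooth-fruited non-bitter: 366 × 1/16 = 22.875
χ² = Σ (O − E)² / E
  spiny-fruited bitter: (214 − 205.875)² / 205.875 = 0.3207
  spiny-fruited non-bitter: (66 − 68.625)² / 68.625 = 0.1004
  smooth-fruited bitter: (63 − 68.625)² / 68.625 = 0.4611
  smooth-fruited non-bitter: (23 − 22.875)² / 22.875 = 0.0007
χ² = 0.3207 + 0.1004 + 0.4611 + 0.0007 = 0.8829 ≈ 0.883

0.883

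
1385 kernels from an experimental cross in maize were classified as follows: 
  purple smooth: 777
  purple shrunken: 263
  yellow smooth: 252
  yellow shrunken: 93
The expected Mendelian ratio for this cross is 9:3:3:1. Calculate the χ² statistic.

The 9:3:3:1 ratio has 16 parts, so with N = 1385 the expected counts are:
  purple smooth: 1385 × 9/16 = 779.0625
  purple shrunken: 1385 × 3/16 = 259.6875
  yellow smooth: 1385 × 3/16 = 259.6875
  yellow shrunken: 1385 × 1/16 = 86.5625
χ² = Σ (O − E)² / E
  purple smooth: (777 − 779.0625)² / 779.0625 = 0.0055
  purple shrunken: (263 − 259.6875)² / 259.6875 = 0.0423
  yellow smooth: (252 − 259.6875)² / 259.6875 = 0.2276
  yellow shrunken: (93 − 86.5625)² / 86.5625 = 0.4787
χ² = 0.0055 + 0.0423 + 0.2276 + 0.4787 = 0.7541 ≈ 0.754

0.754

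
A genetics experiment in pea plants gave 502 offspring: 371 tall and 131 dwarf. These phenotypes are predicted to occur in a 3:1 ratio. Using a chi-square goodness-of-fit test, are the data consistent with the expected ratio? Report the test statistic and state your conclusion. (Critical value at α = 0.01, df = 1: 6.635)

The 3:1 ratio has 4 parts, so with N = 502 the expected counts are:
  tall: 502 × 3/4 = 376.5
  dwarf: 502 × 1/4 = 125.5
χ² = Σ (O − E)² / E
  tall: (371 − 376.5)² / 376.5 = 0.0803
  dwarf: (131 − 125.5)² / 125.5 = 0.2410
χ² = 0.0803 + 0.2410 = 0.3213 ≈ 0.321
Degrees of freedom = 2 − 1 = 1; critical value at α = 0.01 is 6.635.
Since 0.321 < 6.635, we fail to reject the null hypothesis — the data are consistent with the 3:1 ratio.

0.321; consistent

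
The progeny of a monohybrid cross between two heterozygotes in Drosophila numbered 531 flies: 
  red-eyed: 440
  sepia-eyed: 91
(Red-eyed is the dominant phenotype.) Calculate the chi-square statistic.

17.507

For a monohybrid cross between heterozygotes with complete dominance, the expected phenotypic ratio is 3:1.
Under the 3:1 hypothesis (Σ ratio = 4, N = 531):
  red-eyed: 531 × 3/4 = 398.25
  sepia-eyed: 531 × 1/4 = 132.75
χ² = Σ (O − E)² / E
  red-eyed: (440 − 398.25)² / 398.25 = 4.3768
  sepia-eyed: (91 − 132.75)² / 132.75 = 13.1304
χ² = 4.3768 + 13.1304 = 17.5072 ≈ 17.507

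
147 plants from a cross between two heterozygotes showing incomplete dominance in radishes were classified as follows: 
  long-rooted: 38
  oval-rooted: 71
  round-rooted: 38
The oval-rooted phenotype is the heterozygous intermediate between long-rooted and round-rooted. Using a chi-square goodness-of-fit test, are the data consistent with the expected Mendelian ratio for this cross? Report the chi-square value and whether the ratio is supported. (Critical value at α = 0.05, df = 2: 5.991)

With incomplete dominance, a heterozygote × heterozygote cross gives a 1:2:1 phenotypic ratio.
Total ratio parts = 4. Expected numbers out of 147:
  long-rooted: 147 × 1/4 = 36.75
  oval-rooted: 147 × 2/4 = 73.5
  round-rooted: 147 × 1/4 = 36.75
χ² = Σ (O − E)² / E
  long-rooted: (38 − 36.75)² / 36.75 = 0.0425
  oval-rooted: (71 − 73.5)² / 73.5 = 0.0850
  round-rooted: (38 − 36.75)² / 36.75 = 0.0425
χ² = 0.0425 + 0.0850 + 0.0425 = 0.170
Degrees of freedom = 3 − 1 = 2; critical value at α = 0.05 is 5.991.
Since 0.170 < 5.991, we fail to reject the null hypothesis — the data are consistent with the 1:2:1 ratio.

0.170; consistent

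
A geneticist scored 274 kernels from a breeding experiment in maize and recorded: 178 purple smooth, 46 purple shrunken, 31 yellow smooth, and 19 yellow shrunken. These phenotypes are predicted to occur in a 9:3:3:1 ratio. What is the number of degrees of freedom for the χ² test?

3

A goodness-of-fit test with 4 phenotype classes has df = 4 − 1 = 3.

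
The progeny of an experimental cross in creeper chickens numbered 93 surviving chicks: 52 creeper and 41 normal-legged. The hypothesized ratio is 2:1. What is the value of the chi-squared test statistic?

Total ratio parts = 3. Expected numbers out of 93:
  creeper: 93 × 2/3 = 62
  normal-legged: 93 × 1/3 = 31
χ² = Σ (O − E)² / E
  creeper: (52 − 62)² / 62 = 1.6129
  normal-legged: (41 − 31)² / 31 = 3.2258
χ² = 1.6129 + 3.2258 = 4.8387 ≈ 4.839

4.839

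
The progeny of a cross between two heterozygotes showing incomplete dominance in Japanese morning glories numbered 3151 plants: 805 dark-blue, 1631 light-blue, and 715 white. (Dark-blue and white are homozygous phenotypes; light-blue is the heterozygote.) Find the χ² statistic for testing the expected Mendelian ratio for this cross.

With incomplete dominance, a heterozygote × heterozygote cross gives a 1:2:1 phenotypic ratio.
Total ratio parts = 4. Expected numbers out of 3151:
  dark-blue: 3151 × 1/4 = 787.75
  light-blue: 3151 × 2/4 = 1575.5
  white: 3151 × 1/4 = 787.75
χ² = Σ (O − E)² / E
  dark-blue: (805 − 787.75)² / 787.75 = 0.3777
  light-blue: (1631 − 1575.5)² / 1575.5 = 1.9551
  white: (715 − 787.75)² / 787.75 = 6.7186
χ² = 0.3777 + 1.9551 + 6.7186 = 9.0514 ≈ 9.051

9.051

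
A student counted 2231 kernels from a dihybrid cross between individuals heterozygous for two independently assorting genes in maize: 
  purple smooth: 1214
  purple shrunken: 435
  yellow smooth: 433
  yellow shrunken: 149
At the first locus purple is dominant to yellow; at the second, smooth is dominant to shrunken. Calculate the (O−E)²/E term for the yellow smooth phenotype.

0.516

A dihybrid F₂ with independent assortment and complete dominance at both loci gives a 9:3:3:1 phenotypic ratio.
The 9:3:3:1 ratio has 16 parts, so with N = 2231 the expected counts are:
  purple smooth: 2231 × 9/16 = 1254.9375
  purple shrunken: 2231 × 3/16 = 418.3125
  yellow smooth: 2231 × 3/16 = 418.3125
  yellow shrunken: 2231 × 1/16 = 139.4375
Contribution of yellow smooth: (433 − 418.3125)² / 418.3125 = 0.5157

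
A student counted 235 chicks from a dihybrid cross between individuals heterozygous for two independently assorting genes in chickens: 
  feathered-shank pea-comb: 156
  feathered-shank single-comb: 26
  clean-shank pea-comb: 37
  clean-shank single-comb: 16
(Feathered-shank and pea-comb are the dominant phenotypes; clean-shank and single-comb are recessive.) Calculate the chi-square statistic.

12.943

A dihybrid F₂ with independent assortment and complete dominance at both loci gives a 9:3:3:1 phenotypic ratio.
Total ratio parts = 16. Expected numbers out of 235:
  feathered-shank pea-comb: 235 × 9/16 = 132.1875
  feathered-shank single-comb: 235 × 3/16 = 44.0625
  clean-shank pea-comb: 235 × 3/16 = 44.0625
  clean-shank single-comb: 235 × 1/16 = 14.6875
χ² = Σ (O − E)² / E
  feathered-shank pea-comb: (156 − 132.1875)² / 132.1875 = 4.2896
  feathered-shank single-comb: (26 − 44.0625)² / 44.0625 = 7.4043
  clean-shank pea-comb: (37 − 44.0625)² / 44.0625 = 1.1320
  clean-shank single-comb: (16 − 14.6875)² / 14.6875 = 0.1173
χ² = 4.2896 + 7.4043 + 1.1320 + 0.1173 = 12.9432 ≈ 12.943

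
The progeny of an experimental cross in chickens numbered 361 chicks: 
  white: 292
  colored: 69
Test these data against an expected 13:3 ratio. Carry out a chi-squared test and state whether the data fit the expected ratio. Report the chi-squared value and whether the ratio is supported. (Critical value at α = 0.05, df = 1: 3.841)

Under the 13:3 hypothesis (Σ ratio = 16, N = 361):
  white: 361 × 13/16 = 293.3125
  colored: 361 × 3/16 = 67.6875
χ² = Σ (O − E)² / E
  white: (292 − 293.3125)² / 293.3125 = 0.0059
  colored: (69 − 67.6875)² / 67.6875 = 0.0255
χ² = 0.0059 + 0.0255 = 0.0314 ≈ 0.031
Degrees of freedom = 2 − 1 = 1; critical value at α = 0.05 is 3.841.
Since 0.031 < 3.841, we fail to reject the null hypothesis — the data are consistent with the 13:3 ratio.

0.031; consistent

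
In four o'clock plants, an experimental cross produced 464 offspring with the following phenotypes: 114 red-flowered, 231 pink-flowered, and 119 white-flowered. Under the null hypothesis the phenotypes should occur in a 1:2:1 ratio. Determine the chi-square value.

Expected counts for N = 464 under a 1:2:1 ratio (total parts = 4):
  red-flowered: 464 × 1/4 = 116
  pink-flowered: 464 × 2/4 = 232
  white-flowered: 464 × 1/4 = 116
χ² = Σ (O − E)² / E
  red-flowered: (114 − 116)² / 116 = 0.0345
  pink-flowered: (231 − 232)² / 232 = 0.0043
  white-flowered: (119 − 116)² / 116 = 0.0776
χ² = 0.0345 + 0.0043 + 0.0776 = 0.1164 ≈ 0.116

0.116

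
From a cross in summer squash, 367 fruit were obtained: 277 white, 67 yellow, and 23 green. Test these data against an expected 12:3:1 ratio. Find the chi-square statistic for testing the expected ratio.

Under the 12:3:1 hypothesis (Σ ratio = 16, N = 367):
  white: 367 × 12/16 = 275.25
  yellow: 367 × 3/16 = 68.8125
  green: 367 × 1/16 = 22.9375
χ² = Σ (O − E)² / E
  white: (277 − 275.25)² / 275.25 = 0.0111
  yellow: (67 − 68.8125)² / 68.8125 = 0.0477
  green: (23 − 22.9375)² / 22.9375 = 0.0002
χ² = 0.0111 + 0.0477 + 0.0002 = 0.059

0.059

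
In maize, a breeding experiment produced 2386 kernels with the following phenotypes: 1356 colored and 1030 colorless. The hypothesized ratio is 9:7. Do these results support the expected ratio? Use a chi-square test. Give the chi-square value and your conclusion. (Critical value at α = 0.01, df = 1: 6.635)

0.328; consistent

Under the 9:7 hypothesis (Σ ratio = 16, N = 2386):
  colored: 2386 × 9/16 = 1342.125
  colorless: 2386 × 7/16 = 1043.875
χ² = Σ (O − E)² / E
  colored: (1356 − 1342.125)² / 1342.125 = 0.1434
  colorless: (1030 − 1043.875)² / 1043.875 = 0.1844
χ² = 0.1434 + 0.1844 = 0.3278 ≈ 0.328
Degrees of freedom = 2 − 1 = 1; critical value at α = 0.01 is 6.635.
Since 0.328 < 6.635, we fail to reject the null hypothesis — the data are consistent with the 9:7 ratio.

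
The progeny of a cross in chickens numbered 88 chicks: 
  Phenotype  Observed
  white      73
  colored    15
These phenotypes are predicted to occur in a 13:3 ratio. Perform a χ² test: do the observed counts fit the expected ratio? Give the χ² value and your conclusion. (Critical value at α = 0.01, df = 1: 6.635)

0.168; consistent

Total ratio parts = 16. Expected numbers out of 88:
  white: 88 × 13/16 = 71.5
  colored: 88 × 3/16 = 16.5
χ² = Σ (O − E)² / E
  white: (73 − 71.5)² / 71.5 = 0.0315
  colored: (15 − 16.5)² / 16.5 = 0.1364
χ² = 0.0315 + 0.1364 = 0.1679 ≈ 0.168
Degrees of freedom = 2 − 1 = 1; critical value at α = 0.01 is 6.635.
Since 0.168 < 6.635, we fail to reject the null hypothesis — the data are consistent with the 13:3 ratio.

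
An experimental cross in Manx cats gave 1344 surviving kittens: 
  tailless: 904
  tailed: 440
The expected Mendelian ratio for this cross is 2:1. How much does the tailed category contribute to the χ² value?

0.143

The 2:1 ratio has 3 parts, so with N = 1344 the expected counts are:
  tailless: 1344 × 2/3 = 896
  tailed: 1344 × 1/3 = 448
Contribution of tailed: (440 − 448)² / 448 = 0.1429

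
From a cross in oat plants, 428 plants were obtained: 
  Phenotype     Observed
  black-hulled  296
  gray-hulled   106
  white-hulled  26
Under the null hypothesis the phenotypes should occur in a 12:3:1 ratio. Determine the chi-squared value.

10.231

Expected counts for N = 428 under a 12:3:1 ratio (total parts = 16):
  black-hulled: 428 × 12/16 = 321
  gray-hulled: 428 × 3/16 = 80.25
  white-hulled: 428 × 1/16 = 26.75
χ² = Σ (O − E)² / E
  black-hulled: (296 − 321)² / 321 = 1.9470
  gray-hulled: (106 − 80.25)² / 80.25 = 8.2625
  white-hulled: (26 − 26.75)² / 26.75 = 0.0210
χ² = 1.9470 + 8.2625 + 0.0210 = 10.2305 ≈ 10.231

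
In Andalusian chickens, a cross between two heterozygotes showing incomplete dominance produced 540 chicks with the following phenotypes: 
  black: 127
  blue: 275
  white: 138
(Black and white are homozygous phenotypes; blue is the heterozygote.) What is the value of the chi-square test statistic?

0.633

With incomplete dominance, a heterozygote × heterozygote cross gives a 1:2:1 phenotypic ratio.
Under the 1:2:1 hypothesis (Σ ratio = 4, N = 540):
  black: 540 × 1/4 = 135
  blue: 540 × 2/4 = 270
  white: 540 × 1/4 = 135
χ² = Σ (O − E)² / E
  black: (127 − 135)² / 135 = 0.4741
  blue: (275 − 270)² / 270 = 0.0926
  white: (138 − 135)² / 135 = 0.0667
χ² = 0.4741 + 0.0926 + 0.0667 = 0.6334 ≈ 0.633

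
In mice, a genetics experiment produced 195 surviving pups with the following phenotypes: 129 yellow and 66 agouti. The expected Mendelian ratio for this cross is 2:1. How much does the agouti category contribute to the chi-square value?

0.015

Expected counts for N = 195 under a 2:1 ratio (total parts = 3):
  yellow: 195 × 2/3 = 130
  agouti: 195 × 1/3 = 65
Contribution of agouti: (66 − 65)² / 65 = 0.0154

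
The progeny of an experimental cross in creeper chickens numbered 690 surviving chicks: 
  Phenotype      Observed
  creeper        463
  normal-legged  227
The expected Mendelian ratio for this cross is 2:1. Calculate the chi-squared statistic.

Expected counts for N = 690 under a 2:1 ratio (total parts = 3):
  creeper: 690 × 2/3 = 460
  normal-legged: 690 × 1/3 = 230
χ² = Σ (O − E)² / E
  creeper: (463 − 460)² / 460 = 0.0196
  normal-legged: (227 − 230)² / 230 = 0.0391
χ² = 0.0196 + 0.0391 = 0.0587 ≈ 0.059

0.059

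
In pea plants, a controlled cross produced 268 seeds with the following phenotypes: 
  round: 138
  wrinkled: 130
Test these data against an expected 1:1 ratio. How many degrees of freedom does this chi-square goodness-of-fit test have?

1

A goodness-of-fit test with 2 phenotype classes has df = 2 − 1 = 1.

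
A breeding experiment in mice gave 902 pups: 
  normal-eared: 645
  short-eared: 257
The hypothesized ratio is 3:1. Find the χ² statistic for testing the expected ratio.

5.867

The 3:1 ratio has 4 parts, so with N = 902 the expected counts are:
  normal-eared: 902 × 3/4 = 676.5
  short-eared: 902 × 1/4 = 225.5
χ² = Σ (O − E)² / E
  normal-eared: (645 − 676.5)² / 676.5 = 1.4667
  short-eared: (257 − 225.5)² / 225.5 = 4.4002
χ² = 1.4667 + 4.4002 = 5.8669 ≈ 5.867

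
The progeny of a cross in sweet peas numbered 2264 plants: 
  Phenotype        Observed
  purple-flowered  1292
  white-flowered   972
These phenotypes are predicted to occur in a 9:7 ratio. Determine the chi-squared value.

0.614

Total ratio parts = 16. Expected numbers out of 2264:
  purple-flowered: 2264 × 9/16 = 1273.5
  white-flowered: 2264 × 7/16 = 990.5
χ² = Σ (O − E)² / E
  purple-flowered: (1292 − 1273.5)² / 1273.5 = 0.2687
  white-flowered: (972 − 990.5)² / 990.5 = 0.3455
χ² = 0.2687 + 0.3455 = 0.6142 ≈ 0.614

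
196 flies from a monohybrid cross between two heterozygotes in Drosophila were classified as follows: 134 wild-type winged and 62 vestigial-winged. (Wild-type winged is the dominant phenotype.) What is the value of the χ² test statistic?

4.599

For a monohybrid cross between heterozygotes with complete dominance, the expected phenotypic ratio is 3:1.
Total ratio parts = 4. Expected numbers out of 196:
  wild-type winged: 196 × 3/4 = 147
  vestigial-winged: 196 × 1/4 = 49
χ² = Σ (O − E)² / E
  wild-type winged: (134 − 147)² / 147 = 1.1497
  vestigial-winged: (62 − 49)² / 49 = 3.4490
χ² = 1.1497 + 3.4490 = 4.5987 ≈ 4.599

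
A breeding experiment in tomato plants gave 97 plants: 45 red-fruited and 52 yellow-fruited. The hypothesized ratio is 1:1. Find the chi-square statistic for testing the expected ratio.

Expected counts for N = 97 under a 1:1 ratio (total parts = 2):
  red-fruited: 97 × 1/2 = 48.5
  yellow-fruited: 97 × 1/2 = 48.5
χ² = Σ (O − E)² / E
  red-fruited: (45 − 48.5)² / 48.5 = 0.2526
  yellow-fruited: (52 − 48.5)² / 48.5 = 0.2526
χ² = 0.2526 + 0.2526 = 0.5052 ≈ 0.505

0.505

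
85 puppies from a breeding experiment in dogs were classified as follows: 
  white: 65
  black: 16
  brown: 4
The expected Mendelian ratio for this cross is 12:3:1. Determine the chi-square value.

The 12:3:1 ratio has 16 parts, so with N = 85 the expected counts are:
  white: 85 × 12/16 = 63.75
  black: 85 × 3/16 = 15.9375
  brown: 85 × 1/16 = 5.3125
χ² = Σ (O − E)² / E
  white: (65 − 63.75)² / 63.75 = 0.0245
  black: (16 − 15.9375)² / 15.9375 = 0.0002
  brown: (4 − 5.3125)² / 5.3125 = 0.3243
χ² = 0.0245 + 0.0002 + 0.3243 = 0.349

0.349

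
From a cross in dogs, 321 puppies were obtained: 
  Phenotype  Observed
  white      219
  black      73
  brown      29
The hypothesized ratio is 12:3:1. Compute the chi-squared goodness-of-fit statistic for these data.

Expected counts for N = 321 under a 12:3:1 ratio (total parts = 16):
  white: 321 × 12/16 = 240.75
  black: 321 × 3/16 = 60.1875
  brown: 321 × 1/16 = 20.0625
χ² = Σ (O − E)² / E
  white: (219 − 240.75)² / 240.75 = 1.9650
  black: (73 − 60.1875)² / 60.1875 = 2.7275
  brown: (29 − 20.0625)² / 20.0625 = 3.9815
χ² = 1.9650 + 2.7275 + 3.9815 = 8.674

8.674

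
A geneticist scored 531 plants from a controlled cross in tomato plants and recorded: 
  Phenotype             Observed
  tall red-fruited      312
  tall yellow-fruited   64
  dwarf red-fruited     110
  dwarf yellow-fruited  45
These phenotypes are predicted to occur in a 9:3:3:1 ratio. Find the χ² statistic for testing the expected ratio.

18.594

Total ratio parts = 16. Expected numbers out of 531:
  tall red-fruited: 531 × 9/16 = 298.6875
  tall yellow-fruited: 531 × 3/16 = 99.5625
  dwarf red-fruited: 531 × 3/16 = 99.5625
  dwarf yellow-fruited: 531 × 1/16 = 33.1875
χ² = Σ (O − E)² / E
  tall red-fruited: (312 − 298.6875)² / 298.6875 = 0.5933
  tall yellow-fruited: (64 − 99.5625)² / 99.5625 = 12.7025
  dwarf red-fruited: (110 − 99.5625)² / 99.5625 = 1.0942
  dwarf yellow-fruited: (45 − 33.1875)² / 33.1875 = 4.2044
χ² = 0.5933 + 12.7025 + 1.0942 + 4.2044 = 18.5944 ≈ 18.594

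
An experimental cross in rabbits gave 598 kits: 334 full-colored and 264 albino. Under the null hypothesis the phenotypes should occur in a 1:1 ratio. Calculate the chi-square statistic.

The 1:1 ratio has 2 parts, so with N = 598 the expected counts are:
  full-colored: 598 × 1/2 = 299
  albino: 598 × 1/2 = 299
χ² = Σ (O − E)² / E
  full-colored: (334 − 299)² / 299 = 4.0970
  albino: (264 − 299)² / 299 = 4.0970
χ² = 4.0970 + 4.0970 = 8.194

8.194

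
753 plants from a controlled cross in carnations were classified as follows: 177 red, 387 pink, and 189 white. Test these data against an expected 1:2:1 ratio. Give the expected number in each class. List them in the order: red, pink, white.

188.25, 376.5, 188.25

Under the 1:2:1 hypothesis (Σ ratio = 4, N = 753):
  red: 753 × 1/4 = 188.25
  pink: 753 × 2/4 = 376.5
  white: 753 × 1/4 = 188.25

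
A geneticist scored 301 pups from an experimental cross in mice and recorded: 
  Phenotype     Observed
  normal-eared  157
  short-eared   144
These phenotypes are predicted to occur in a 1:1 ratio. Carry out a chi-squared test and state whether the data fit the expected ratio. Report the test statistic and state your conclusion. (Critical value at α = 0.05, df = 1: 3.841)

0.561; consistent

Under the 1:1 hypothesis (Σ ratio = 2, N = 301):
  normal-eared: 301 × 1/2 = 150.5
  short-eared: 301 × 1/2 = 150.5
χ² = Σ (O − E)² / E
  normal-eared: (157 − 150.5)² / 150.5 = 0.2807
  short-eared: (144 − 150.5)² / 150.5 = 0.2807
χ² = 0.2807 + 0.2807 = 0.5614 ≈ 0.561
Degrees of freedom = 2 − 1 = 1; critical value at α = 0.05 is 3.841.
Since 0.561 < 3.841, we fail to reject the null hypothesis — the data are consistent with the 1:1 ratio.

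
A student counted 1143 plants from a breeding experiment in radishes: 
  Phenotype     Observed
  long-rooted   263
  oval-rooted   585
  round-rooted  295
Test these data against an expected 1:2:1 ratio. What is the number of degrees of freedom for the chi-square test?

A goodness-of-fit test with 3 phenotype classes has df = 3 − 1 = 2.

2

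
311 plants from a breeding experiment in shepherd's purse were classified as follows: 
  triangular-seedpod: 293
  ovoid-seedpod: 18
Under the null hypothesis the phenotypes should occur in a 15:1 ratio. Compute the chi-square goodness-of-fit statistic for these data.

Total ratio parts = 16. Expected numbers out of 311:
  triangular-seedpod: 311 × 15/16 = 291.5625
  ovoid-seedpod: 311 × 1/16 = 19.4375
χ² = Σ (O − E)² / E
  triangular-seedpod: (293 − 291.5625)² / 291.5625 = 0.0071
  ovoid-seedpod: (18 − 19.4375)² / 19.4375 = 0.1063
χ² = 0.0071 + 0.1063 = 0.1134 ≈ 0.113

0.113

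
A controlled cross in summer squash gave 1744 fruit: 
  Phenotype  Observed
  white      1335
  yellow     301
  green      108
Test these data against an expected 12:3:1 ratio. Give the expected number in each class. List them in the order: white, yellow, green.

The 12:3:1 ratio has 16 parts, so with N = 1744 the expected counts are:
  white: 1744 × 12/16 = 1308
  yellow: 1744 × 3/16 = 327
  green: 1744 × 1/16 = 109

1308, 327, 109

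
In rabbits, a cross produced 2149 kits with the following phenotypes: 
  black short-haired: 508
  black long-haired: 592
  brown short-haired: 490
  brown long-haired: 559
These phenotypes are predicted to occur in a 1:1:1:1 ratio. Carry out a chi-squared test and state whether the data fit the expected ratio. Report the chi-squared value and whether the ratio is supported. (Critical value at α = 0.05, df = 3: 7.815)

Expected counts for N = 2149 under a 1:1:1:1 ratio (total parts = 4):
  black short-haired: 2149 × 1/4 = 537.25
  black long-haired: 2149 × 1/4 = 537.25
  brown short-haired: 2149 × 1/4 = 537.25
  brown long-haired: 2149 × 1/4 = 537.25
χ² = Σ (O − E)² / E
  black short-haired: (508 − 537.25)² / 537.25 = 1.5925
  black long-haired: (592 − 537.25)² / 537.25 = 5.5795
  brown short-haired: (490 − 537.25)² / 537.25 = 4.1555
  brown long-haired: (559 − 537.25)² / 537.25 = 0.8805
χ² = 1.5925 + 5.5795 + 4.1555 + 0.8805 = 12.208
Degrees of freedom = 4 − 1 = 3; critical value at α = 0.05 is 7.815.
Since 12.208 > 7.815, we reject the null hypothesis — the data do not fit the 1:1:1:1 ratio.

12.208; not consistent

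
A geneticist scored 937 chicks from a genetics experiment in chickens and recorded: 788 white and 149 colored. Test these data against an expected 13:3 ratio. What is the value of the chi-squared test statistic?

Expected counts for N = 937 under a 13:3 ratio (total parts = 16):
  white: 937 × 13/16 = 761.3125
  colored: 937 × 3/16 = 175.6875
χ² = Σ (O − E)² / E
  white: (788 − 761.3125)² / 761.3125 = 0.9355
  colored: (149 − 175.6875)² / 175.6875 = 4.0539
χ² = 0.9355 + 4.0539 = 4.9894 ≈ 4.989

4.989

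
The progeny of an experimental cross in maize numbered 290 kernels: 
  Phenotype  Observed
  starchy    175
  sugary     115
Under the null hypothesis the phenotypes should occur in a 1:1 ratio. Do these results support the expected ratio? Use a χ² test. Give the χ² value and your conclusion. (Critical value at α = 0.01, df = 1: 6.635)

12.414; not consistent

Under the 1:1 hypothesis (Σ ratio = 2, N = 290):
  starchy: 290 × 1/2 = 145
  sugary: 290 × 1/2 = 145
χ² = Σ (O − E)² / E
  starchy: (175 − 145)² / 145 = 6.2069
  sugary: (115 − 145)² / 145 = 6.2069
χ² = 6.2069 + 6.2069 = 12.4138 ≈ 12.414
Degrees of freedom = 2 − 1 = 1; critical value at α = 0.01 is 6.635.
Since 12.414 > 6.635, we reject the null hypothesis — the data do not fit the 1:1 ratio.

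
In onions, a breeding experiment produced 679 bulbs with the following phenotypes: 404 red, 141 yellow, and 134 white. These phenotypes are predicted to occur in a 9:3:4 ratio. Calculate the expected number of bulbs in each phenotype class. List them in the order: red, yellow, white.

381.9375, 127.3125, 169.75

Total ratio parts = 16. Expected numbers out of 679:
  red: 679 × 9/16 = 381.9375
  yellow: 679 × 3/16 = 127.3125
  white: 679 × 4/16 = 169.75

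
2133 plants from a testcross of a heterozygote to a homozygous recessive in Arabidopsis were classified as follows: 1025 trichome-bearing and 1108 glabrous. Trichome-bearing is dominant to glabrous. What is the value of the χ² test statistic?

A testcross of a heterozygote (Aa × aa) gives a 1:1 phenotypic ratio.
Under the 1:1 hypothesis (Σ ratio = 2, N = 2133):
  trichome-bearing: 2133 × 1/2 = 1066.5
  glabrous: 2133 × 1/2 = 1066.5
χ² = Σ (O − E)² / E
  trichome-bearing: (1025 − 1066.5)² / 1066.5 = 1.6149
  glabrous: (1108 − 1066.5)² / 1066.5 = 1.6149
χ² = 1.6149 + 1.6149 = 3.2298 ≈ 3.230

3.230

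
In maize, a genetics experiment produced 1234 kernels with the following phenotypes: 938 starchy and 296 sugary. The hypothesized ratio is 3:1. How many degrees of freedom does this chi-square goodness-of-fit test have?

1

A goodness-of-fit test with 2 phenotype classes has df = 2 − 1 = 1.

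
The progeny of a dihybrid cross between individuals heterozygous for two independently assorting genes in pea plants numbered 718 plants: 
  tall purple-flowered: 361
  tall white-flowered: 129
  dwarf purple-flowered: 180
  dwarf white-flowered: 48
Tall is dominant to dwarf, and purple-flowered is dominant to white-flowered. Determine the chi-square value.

A dihybrid F₂ with independent assortment and complete dominance at both loci gives a 9:3:3:1 phenotypic ratio.
The 9:3:3:1 ratio has 16 parts, so with N = 718 the expected counts are:
  tall purple-flowered: 718 × 9/16 = 403.875
  tall white-flowered: 718 × 3/16 = 134.625
  dwarf purple-flowered: 718 × 3/16 = 134.625
  dwarf white-flowered: 718 × 1/16 = 44.875
χ² = Σ (O − E)² / E
  tall purple-flowered: (361 − 403.875)² / 403.875 = 4.5516
  tall white-flowered: (129 − 134.625)² / 134.625 = 0.2350
  dwarf purple-flowered: (180 − 134.625)² / 134.625 = 15.2935
  dwarf white-flowered: (48 − 44.875)² / 44.875 = 0.2176
χ² = 4.5516 + 0.2350 + 15.2935 + 0.2176 = 20.2977 ≈ 20.298

20.298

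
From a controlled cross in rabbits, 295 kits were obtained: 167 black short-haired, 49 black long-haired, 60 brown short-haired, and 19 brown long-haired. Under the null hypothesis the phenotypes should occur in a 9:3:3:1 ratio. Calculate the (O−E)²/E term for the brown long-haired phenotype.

0.017

The 9:3:3:1 ratio has 16 parts, so with N = 295 the expected counts are:
  black short-haired: 295 × 9/16 = 165.9375
  black long-haired: 295 × 3/16 = 55.3125
  brown short-haired: 295 × 3/16 = 55.3125
  brown long-haired: 295 × 1/16 = 18.4375
Contribution of brown long-haired: (19 − 18.4375)² / 18.4375 = 0.0172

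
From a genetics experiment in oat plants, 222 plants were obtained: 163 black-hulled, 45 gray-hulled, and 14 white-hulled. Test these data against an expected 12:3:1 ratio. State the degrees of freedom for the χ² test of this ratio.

A goodness-of-fit test with 3 phenotype classes has df = 3 − 1 = 2.

2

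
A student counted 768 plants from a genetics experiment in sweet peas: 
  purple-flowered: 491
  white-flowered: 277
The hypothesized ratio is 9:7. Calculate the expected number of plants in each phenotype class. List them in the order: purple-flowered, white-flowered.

Under the 9:7 hypothesis (Σ ratio = 16, N = 768):
  purple-flowered: 768 × 9/16 = 432
  white-flowered: 768 × 7/16 = 336

432, 336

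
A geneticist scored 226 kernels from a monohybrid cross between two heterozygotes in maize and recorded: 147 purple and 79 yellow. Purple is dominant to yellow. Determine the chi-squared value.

For a monohybrid cross between heterozygotes with complete dominance, the expected phenotypic ratio is 3:1.
Total ratio parts = 4. Expected numbers out of 226:
  purple: 226 × 3/4 = 169.5
  yellow: 226 × 1/4 = 56.5
χ² = Σ (O − E)² / E
  purple: (147 − 169.5)² / 169.5 = 2.9867
  yellow: (79 − 56.5)² / 56.5 = 8.9602
χ² = 2.9867 + 8.9602 = 11.9469 ≈ 11.947

11.947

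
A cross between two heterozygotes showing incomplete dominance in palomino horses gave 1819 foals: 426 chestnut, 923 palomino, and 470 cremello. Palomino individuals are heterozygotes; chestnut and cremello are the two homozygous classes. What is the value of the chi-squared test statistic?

With incomplete dominance, a heterozygote × heterozygote cross gives a 1:2:1 phenotypic ratio.
Expected counts for N = 1819 under a 1:2:1 ratio (total parts = 4):
  chestnut: 1819 × 1/4 = 454.75
  palomino: 1819 × 2/4 = 909.5
  cremello: 1819 × 1/4 = 454.75
χ² = Σ (O − E)² / E
  chestnut: (426 − 454.75)² / 454.75 = 1.8176
  palomino: (923 − 909.5)² / 909.5 = 0.2004
  cremello: (470 − 454.75)² / 454.75 = 0.5114
χ² = 1.8176 + 0.2004 + 0.5114 = 2.5294 ≈ 2.529

2.529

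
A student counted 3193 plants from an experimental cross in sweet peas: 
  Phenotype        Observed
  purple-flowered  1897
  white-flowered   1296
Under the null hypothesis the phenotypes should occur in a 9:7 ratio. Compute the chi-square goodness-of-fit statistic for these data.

12.966

Under the 9:7 hypothesis (Σ ratio = 16, N = 3193):
  purple-flowered: 3193 × 9/16 = 1796.0625
  white-flowered: 3193 × 7/16 = 1396.9375
χ² = Σ (O − E)² / E
  purple-flowered: (1897 − 1796.0625)² / 1796.0625 = 5.6726
  white-flowered: (1296 − 1396.9375)² / 1396.9375 = 7.2934
χ² = 5.6726 + 7.2934 = 12.966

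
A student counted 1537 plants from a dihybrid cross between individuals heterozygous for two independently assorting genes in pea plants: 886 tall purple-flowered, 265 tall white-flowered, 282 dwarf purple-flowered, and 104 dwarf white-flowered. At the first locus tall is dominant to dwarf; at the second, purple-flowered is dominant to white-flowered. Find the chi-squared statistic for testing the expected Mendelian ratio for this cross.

A dihybrid F₂ with independent assortment and complete dominance at both loci gives a 9:3:3:1 phenotypic ratio.
Expected counts for N = 1537 under a 9:3:3:1 ratio (total parts = 16):
  tall purple-flowered: 1537 × 9/16 = 864.5625
  tall white-flowered: 1537 × 3/16 = 288.1875
  dwarf purple-flowered: 1537 × 3/16 = 288.1875
  dwarf white-flowered: 1537 × 1/16 = 96.0625
χ² = Σ (O − E)² / E
  tall purple-flowered: (886 − 864.5625)² / 864.5625 = 0.5316
  tall white-flowered: (265 − 288.1875)² / 288.1875 = 1.8657
  dwarf purple-flowered: (282 − 288.1875)² / 288.1875 = 0.1328
  dwarf white-flowered: (104 − 96.0625)² / 96.0625 = 0.6559
χ² = 0.5316 + 1.8657 + 0.1328 + 0.6559 = 3.186

3.186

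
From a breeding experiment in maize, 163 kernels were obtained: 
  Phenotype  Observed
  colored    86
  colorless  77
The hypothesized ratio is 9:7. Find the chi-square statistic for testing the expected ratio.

0.806

Under the 9:7 hypothesis (Σ ratio = 16, N = 163):
  colored: 163 × 9/16 = 91.6875
  colorless: 163 × 7/16 = 71.3125
χ² = Σ (O − E)² / E
  colored: (86 − 91.6875)² / 91.6875 = 0.3528
  colorless: (77 − 71.3125)² / 71.3125 = 0.4536
χ² = 0.3528 + 0.4536 = 0.8064 ≈ 0.806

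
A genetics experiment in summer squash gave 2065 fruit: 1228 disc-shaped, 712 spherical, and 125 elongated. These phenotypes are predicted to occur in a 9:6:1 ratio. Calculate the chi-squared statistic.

8.952

The 9:6:1 ratio has 16 parts, so with N = 2065 the expected counts are:
  disc-shaped: 2065 × 9/16 = 1161.5625
  spherical: 2065 × 6/16 = 774.375
  elongated: 2065 × 1/16 = 129.0625
χ² = Σ (O − E)² / E
  disc-shaped: (1228 − 1161.5625)² / 1161.5625 = 3.8000
  spherical: (712 − 774.375)² / 774.375 = 5.0242
  elongated: (125 − 129.0625)² / 129.0625 = 0.1279
χ² = 3.8000 + 5.0242 + 0.1279 = 8.9521 ≈ 8.952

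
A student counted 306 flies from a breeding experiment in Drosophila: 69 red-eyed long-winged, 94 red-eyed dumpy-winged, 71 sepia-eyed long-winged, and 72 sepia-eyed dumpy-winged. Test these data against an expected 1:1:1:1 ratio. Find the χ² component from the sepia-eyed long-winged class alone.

Under the 1:1:1:1 hypothesis (Σ ratio = 4, N = 306):
  red-eyed long-winged: 306 × 1/4 = 76.5
  red-eyed dumpy-winged: 306 × 1/4 = 76.5
  sepia-eyed long-winged: 306 × 1/4 = 76.5
  sepia-eyed dumpy-winged: 306 × 1/4 = 76.5
Contribution of sepia-eyed long-winged: (71 − 76.5)² / 76.5 = 0.3954

0.395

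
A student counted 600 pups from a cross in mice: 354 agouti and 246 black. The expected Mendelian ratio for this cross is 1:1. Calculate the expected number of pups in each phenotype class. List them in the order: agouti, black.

Total ratio parts = 2. Expected numbers out of 600:
  agouti: 600 × 1/2 = 300
  black: 600 × 1/2 = 300

300, 300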